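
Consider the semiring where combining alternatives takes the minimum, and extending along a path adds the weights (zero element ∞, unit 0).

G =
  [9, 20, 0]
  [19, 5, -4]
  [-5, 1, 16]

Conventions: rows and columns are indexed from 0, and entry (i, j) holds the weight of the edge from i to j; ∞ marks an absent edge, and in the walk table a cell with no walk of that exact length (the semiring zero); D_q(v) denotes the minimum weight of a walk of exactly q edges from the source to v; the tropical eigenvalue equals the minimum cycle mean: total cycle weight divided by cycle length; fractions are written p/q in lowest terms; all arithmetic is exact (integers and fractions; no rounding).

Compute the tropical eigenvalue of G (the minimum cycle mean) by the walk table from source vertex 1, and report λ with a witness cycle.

q=0: [∞, 0, ∞]
q=1: [19, 5, -4]
q=2: [-9, -3, 1]
q=3: [-4, 2, -9]
Optimal cycle mean attained by: cycle 0->2->0, total 0 + (-5), length 2.
Answer: λ = -5/2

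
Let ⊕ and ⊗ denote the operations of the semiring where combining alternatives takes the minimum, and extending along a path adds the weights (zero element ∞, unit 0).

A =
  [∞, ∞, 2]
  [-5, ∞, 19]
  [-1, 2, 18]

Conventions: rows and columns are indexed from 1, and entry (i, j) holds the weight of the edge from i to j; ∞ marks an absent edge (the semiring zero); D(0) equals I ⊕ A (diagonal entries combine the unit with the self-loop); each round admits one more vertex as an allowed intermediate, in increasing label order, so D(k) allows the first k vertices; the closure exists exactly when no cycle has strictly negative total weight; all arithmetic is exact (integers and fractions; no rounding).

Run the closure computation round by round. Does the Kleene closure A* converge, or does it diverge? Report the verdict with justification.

D(0):
  [0, ∞, 2]
  [-5, 0, 19]
  [-1, 2, 0]
D(1):
  [0, ∞, 2]
  [-5, 0, -3]
  [-1, 2, 0]
Detection: at round 2, diagonal entry (3, 3) turns strictly negative.
Key observation: the cycle 3->2->1->3 has total weight 2 + (-5) + 2, which is strictly negative.
Answer: DIVERGES — negative cycle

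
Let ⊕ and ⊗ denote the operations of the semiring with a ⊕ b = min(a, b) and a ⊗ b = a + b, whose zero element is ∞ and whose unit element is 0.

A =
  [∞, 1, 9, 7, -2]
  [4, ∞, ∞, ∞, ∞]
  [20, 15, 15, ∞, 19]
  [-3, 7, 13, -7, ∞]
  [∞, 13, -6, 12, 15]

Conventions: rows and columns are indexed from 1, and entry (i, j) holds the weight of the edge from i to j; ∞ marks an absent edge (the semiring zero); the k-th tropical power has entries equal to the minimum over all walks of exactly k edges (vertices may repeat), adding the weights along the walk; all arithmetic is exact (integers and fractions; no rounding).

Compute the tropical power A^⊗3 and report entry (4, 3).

A^⊗2:
  [4, 11, -8, 0, 13]
  [∞, 5, 13, 11, 2]
  [19, 21, 13, 27, 18]
  [-10, -2, 6, -14, -5]
  [9, 9, 9, 5, 13]
A^⊗3:
  [-3, 5, 7, -7, 2]
  [8, 15, -4, 4, 17]
  [24, 20, 12, 20, 17]
  [-17, -9, -11, -21, -12]
  [2, 10, 7, -2, 7]
Key observation: the optimum is the walk 4->1->5->3, with weight (-3) + (-2) + (-6) = -11.
Optimal value attained by: walk 4->1->5->3.
Answer: (A^⊗3)[4][3] = -11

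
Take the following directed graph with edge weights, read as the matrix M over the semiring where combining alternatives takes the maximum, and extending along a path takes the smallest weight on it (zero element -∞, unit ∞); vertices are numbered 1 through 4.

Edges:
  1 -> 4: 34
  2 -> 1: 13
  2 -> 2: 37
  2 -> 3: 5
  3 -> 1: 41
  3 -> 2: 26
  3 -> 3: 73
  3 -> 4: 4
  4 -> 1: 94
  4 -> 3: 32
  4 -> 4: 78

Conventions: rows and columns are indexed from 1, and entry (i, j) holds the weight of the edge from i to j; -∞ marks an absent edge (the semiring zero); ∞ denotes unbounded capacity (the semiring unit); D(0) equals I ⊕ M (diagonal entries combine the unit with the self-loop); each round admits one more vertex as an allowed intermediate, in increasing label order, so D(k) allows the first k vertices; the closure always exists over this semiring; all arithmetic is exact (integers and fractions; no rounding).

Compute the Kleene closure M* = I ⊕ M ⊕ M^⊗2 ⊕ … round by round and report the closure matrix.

D(0):
  [∞, -∞, -∞, 34]
  [13, ∞, 5, -∞]
  [41, 26, ∞, 4]
  [94, -∞, 32, ∞]
D(1):
  [∞, -∞, -∞, 34]
  [13, ∞, 5, 13]
  [41, 26, ∞, 34]
  [94, -∞, 32, ∞]
D(2):
  [∞, -∞, -∞, 34]
  [13, ∞, 5, 13]
  [41, 26, ∞, 34]
  [94, -∞, 32, ∞]
D(3):
  [∞, -∞, -∞, 34]
  [13, ∞, 5, 13]
  [41, 26, ∞, 34]
  [94, 26, 32, ∞]
D(4):
  [∞, 26, 32, 34]
  [13, ∞, 13, 13]
  [41, 26, ∞, 34]
  [94, 26, 32, ∞]
Answer: M* = [[∞, 26, 32, 34], [13, ∞, 13, 13], [41, 26, ∞, 34], [94, 26, 32, ∞]]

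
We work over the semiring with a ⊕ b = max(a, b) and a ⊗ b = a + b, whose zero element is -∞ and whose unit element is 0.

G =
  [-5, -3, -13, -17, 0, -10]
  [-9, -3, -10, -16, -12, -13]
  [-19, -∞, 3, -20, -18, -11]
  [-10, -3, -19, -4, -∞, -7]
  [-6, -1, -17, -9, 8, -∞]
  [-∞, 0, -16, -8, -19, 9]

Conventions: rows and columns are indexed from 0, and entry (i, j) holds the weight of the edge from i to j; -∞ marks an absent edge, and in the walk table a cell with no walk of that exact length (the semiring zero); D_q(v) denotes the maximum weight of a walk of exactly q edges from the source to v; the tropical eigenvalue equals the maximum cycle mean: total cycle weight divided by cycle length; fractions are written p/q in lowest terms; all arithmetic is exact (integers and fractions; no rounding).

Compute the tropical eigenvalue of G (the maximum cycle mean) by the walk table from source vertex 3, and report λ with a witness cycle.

q=0: [-∞, -∞, -∞, 0, -∞, -∞]
q=1: [-10, -3, -19, -4, -∞, -7]
q=2: [-12, -6, -13, -8, -10, 2]
q=3: [-15, 2, -10, -6, -2, 11]
q=4: [-7, 11, -5, 3, 6, 20]
q=5: [2, 20, 4, 12, 14, 29]
q=6: [11, 29, 13, 21, 22, 38]
Optimal cycle mean attained by: cycle 5->5, total 9, length 1.
Answer: λ = 9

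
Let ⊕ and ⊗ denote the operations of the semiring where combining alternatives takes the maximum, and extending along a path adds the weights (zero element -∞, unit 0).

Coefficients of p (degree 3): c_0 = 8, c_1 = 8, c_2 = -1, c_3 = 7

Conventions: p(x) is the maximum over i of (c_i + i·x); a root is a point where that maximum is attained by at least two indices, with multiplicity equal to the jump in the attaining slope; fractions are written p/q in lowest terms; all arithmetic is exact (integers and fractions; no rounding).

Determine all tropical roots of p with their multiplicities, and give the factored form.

hull edge (i=0, c=8) to (i=1, c=8): slope 0, span 1
hull edge (i=1, c=8) to (i=3, c=7): slope -1/2, span 2
Factored form: p(x) = 7 ⊗ (x ⊕ 0) ⊗ (x ⊕ 1/2) ⊗ (x ⊕ 1/2)
Answer: roots = 0 (mult 1), 1/2 (mult 2)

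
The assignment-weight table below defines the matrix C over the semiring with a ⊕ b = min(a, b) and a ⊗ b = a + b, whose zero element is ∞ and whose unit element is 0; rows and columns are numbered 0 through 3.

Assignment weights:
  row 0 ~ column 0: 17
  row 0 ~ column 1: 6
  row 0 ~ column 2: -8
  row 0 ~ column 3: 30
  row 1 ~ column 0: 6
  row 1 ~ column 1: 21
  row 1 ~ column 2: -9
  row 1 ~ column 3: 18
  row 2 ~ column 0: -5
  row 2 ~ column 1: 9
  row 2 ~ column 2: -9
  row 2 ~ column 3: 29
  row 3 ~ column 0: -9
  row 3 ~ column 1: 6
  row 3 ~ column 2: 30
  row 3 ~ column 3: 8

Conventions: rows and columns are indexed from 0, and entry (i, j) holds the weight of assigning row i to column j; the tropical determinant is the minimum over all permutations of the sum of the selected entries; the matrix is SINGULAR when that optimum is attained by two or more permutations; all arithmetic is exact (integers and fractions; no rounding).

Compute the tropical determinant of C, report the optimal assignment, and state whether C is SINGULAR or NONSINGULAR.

σ = (0, 1, 2, 3): 17 + 21 + (-9) + 8 = 37
σ = (0, 1, 3, 2): 17 + 21 + 29 + 30 = 97
σ = (0, 2, 1, 3): 17 + (-9) + 9 + 8 = 25
σ = (0, 2, 3, 1): 17 + (-9) + 29 + 6 = 43
σ = (0, 3, 1, 2): 17 + 18 + 9 + 30 = 74
σ = (0, 3, 2, 1): 17 + 18 + (-9) + 6 = 32
σ = (1, 0, 2, 3): 6 + 6 + (-9) + 8 = 11
σ = (1, 0, 3, 2): 6 + 6 + 29 + 30 = 71
σ = (1, 2, 0, 3): 6 + (-9) + (-5) + 8 = 0
σ = (1, 2, 3, 0): 6 + (-9) + 29 + (-9) = 17
σ = (1, 3, 0, 2): 6 + 18 + (-5) + 30 = 49
σ = (1, 3, 2, 0): 6 + 18 + (-9) + (-9) = 6
σ = (2, 0, 1, 3): (-8) + 6 + 9 + 8 = 15
σ = (2, 0, 3, 1): (-8) + 6 + 29 + 6 = 33
σ = (2, 1, 0, 3): (-8) + 21 + (-5) + 8 = 16
σ = (2, 1, 3, 0): (-8) + 21 + 29 + (-9) = 33
σ = (2, 3, 0, 1): (-8) + 18 + (-5) + 6 = 11
σ = (2, 3, 1, 0): (-8) + 18 + 9 + (-9) = 10
σ = (3, 0, 1, 2): 30 + 6 + 9 + 30 = 75
σ = (3, 0, 2, 1): 30 + 6 + (-9) + 6 = 33
σ = (3, 1, 0, 2): 30 + 21 + (-5) + 30 = 76
σ = (3, 1, 2, 0): 30 + 21 + (-9) + (-9) = 33
σ = (3, 2, 0, 1): 30 + (-9) + (-5) + 6 = 22
σ = (3, 2, 1, 0): 30 + (-9) + 9 + (-9) = 21
Optimal value attained by: σ = (1, 2, 0, 3).
Answer: det⊕(C) = 0; verdict: NONSINGULAR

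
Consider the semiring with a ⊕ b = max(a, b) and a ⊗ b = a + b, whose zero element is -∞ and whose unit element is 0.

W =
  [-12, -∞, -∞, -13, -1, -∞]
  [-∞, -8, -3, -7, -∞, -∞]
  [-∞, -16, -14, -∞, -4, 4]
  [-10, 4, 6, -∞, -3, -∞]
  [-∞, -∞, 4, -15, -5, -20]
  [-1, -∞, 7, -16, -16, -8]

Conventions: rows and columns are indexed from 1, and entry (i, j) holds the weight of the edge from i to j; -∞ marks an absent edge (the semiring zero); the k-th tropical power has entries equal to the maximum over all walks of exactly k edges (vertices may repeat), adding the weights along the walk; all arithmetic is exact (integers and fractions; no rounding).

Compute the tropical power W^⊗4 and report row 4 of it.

W^⊗2:
  [-23, -9, 3, -16, -6, -21]
  [-17, -3, -1, -15, -7, 1]
  [3, -24, 11, -12, -9, -4]
  [-22, -4, 1, -3, 2, 10]
  [-21, -11, -1, -20, 0, 8]
  [-9, -9, -1, -14, 3, 11]
W^⊗3:
  [-22, -12, -2, -16, -1, 7]
  [0, -11, 8, -10, -5, 3]
  [-5, -5, 3, -10, 7, 15]
  [9, 1, 17, -6, -3, 5]
  [7, -16, 15, -8, -5, 3]
  [10, -10, 18, -5, -2, 3]
W^⊗4:
  [6, -12, 14, -9, -6, 2]
  [2, -6, 10, -13, 4, 12]
  [14, -6, 22, -1, 2, 7]
  [4, 1, 12, -4, 13, 21]
  [2, -1, 10, -6, 11, 19]
  [2, 2, 10, -3, 14, 22]
Answer: row 4 of W^⊗4 = [4, 1, 12, -4, 13, 21]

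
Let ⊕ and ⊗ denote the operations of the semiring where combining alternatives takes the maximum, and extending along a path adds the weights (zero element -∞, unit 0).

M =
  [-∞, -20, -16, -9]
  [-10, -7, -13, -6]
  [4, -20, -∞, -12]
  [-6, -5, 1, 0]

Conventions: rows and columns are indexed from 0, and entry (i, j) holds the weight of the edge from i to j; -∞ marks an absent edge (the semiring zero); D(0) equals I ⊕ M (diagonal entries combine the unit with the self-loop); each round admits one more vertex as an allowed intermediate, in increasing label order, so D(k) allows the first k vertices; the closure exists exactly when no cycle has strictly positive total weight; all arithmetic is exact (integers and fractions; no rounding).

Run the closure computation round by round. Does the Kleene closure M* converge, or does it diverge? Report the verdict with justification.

D(0):
  [0, -20, -16, -9]
  [-10, 0, -13, -6]
  [4, -20, 0, -12]
  [-6, -5, 1, 0]
D(1):
  [0, -20, -16, -9]
  [-10, 0, -13, -6]
  [4, -16, 0, -5]
  [-6, -5, 1, 0]
D(2):
  [0, -20, -16, -9]
  [-10, 0, -13, -6]
  [4, -16, 0, -5]
  [-6, -5, 1, 0]
D(3):
  [0, -20, -16, -9]
  [-9, 0, -13, -6]
  [4, -16, 0, -5]
  [5, -5, 1, 0]
D(4):
  [0, -14, -8, -9]
  [-1, 0, -5, -6]
  [4, -10, 0, -5]
  [5, -5, 1, 0]
Key observation: every diagonal entry stays at the unit through all rounds, so no improving cycle exists.
Answer: CONVERGES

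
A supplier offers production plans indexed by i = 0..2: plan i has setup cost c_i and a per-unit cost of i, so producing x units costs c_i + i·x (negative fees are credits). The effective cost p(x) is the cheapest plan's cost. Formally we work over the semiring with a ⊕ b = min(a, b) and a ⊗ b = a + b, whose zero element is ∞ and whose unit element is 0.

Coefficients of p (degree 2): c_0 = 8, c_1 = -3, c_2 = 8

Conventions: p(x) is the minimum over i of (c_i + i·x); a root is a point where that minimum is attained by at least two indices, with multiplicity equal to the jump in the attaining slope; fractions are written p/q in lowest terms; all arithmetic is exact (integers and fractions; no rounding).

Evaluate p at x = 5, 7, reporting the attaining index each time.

p(5) = min(8+0·5=8, -3+1·5=2, 8+2·5=18) = 2 (attained by i=1)
p(7) = min(8+0·7=8, -3+1·7=4, 8+2·7=22) = 4 (attained by i=1)
Answer: p(5) = 2; p(7) = 4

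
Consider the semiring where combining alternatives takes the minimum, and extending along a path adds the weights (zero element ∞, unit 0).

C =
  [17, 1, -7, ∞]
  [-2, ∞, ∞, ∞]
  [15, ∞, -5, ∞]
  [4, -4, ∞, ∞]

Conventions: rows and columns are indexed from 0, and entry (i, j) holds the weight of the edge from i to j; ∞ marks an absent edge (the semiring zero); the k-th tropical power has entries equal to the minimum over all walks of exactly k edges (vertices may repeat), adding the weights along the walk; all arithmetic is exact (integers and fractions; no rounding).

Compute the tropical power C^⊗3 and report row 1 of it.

C^⊗2:
  [-1, 18, -12, ∞]
  [15, -1, -9, ∞]
  [10, 16, -10, ∞]
  [-6, 5, -3, ∞]
C^⊗3:
  [3, 0, -17, ∞]
  [-3, 16, -14, ∞]
  [5, 11, -15, ∞]
  [3, -5, -13, ∞]
Answer: row 1 of C^⊗3 = [-3, 16, -14, ∞]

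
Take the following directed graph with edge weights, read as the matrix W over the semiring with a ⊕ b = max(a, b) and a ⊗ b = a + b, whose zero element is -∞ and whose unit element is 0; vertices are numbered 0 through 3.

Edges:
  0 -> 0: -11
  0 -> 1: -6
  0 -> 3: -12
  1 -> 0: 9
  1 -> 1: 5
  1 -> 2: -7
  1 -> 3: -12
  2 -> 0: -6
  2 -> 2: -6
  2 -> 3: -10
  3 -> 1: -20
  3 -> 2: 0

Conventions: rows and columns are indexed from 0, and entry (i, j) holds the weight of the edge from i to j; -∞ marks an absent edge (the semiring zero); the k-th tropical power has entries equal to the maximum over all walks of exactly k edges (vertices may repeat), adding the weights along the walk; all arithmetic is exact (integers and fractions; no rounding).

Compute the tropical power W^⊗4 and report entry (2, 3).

W^⊗2:
  [3, -1, -12, -18]
  [14, 10, -2, -3]
  [-12, -12, -10, -16]
  [-6, -15, -6, -10]
W^⊗3:
  [8, 4, -8, -9]
  [19, 15, 3, 2]
  [-3, -7, -16, -20]
  [-6, -10, -10, -16]
W^⊗4:
  [13, 9, -3, -4]
  [24, 20, 8, 7]
  [2, -2, -14, -15]
  [-1, -5, -16, -18]
Key observation: the optimum is the walk 2->0->1->0->3, with weight (-6) + (-6) + 9 + (-12) = -15.
Optimal value attained by: walk 2->0->1->0->3.
Answer: (W^⊗4)[2][3] = -15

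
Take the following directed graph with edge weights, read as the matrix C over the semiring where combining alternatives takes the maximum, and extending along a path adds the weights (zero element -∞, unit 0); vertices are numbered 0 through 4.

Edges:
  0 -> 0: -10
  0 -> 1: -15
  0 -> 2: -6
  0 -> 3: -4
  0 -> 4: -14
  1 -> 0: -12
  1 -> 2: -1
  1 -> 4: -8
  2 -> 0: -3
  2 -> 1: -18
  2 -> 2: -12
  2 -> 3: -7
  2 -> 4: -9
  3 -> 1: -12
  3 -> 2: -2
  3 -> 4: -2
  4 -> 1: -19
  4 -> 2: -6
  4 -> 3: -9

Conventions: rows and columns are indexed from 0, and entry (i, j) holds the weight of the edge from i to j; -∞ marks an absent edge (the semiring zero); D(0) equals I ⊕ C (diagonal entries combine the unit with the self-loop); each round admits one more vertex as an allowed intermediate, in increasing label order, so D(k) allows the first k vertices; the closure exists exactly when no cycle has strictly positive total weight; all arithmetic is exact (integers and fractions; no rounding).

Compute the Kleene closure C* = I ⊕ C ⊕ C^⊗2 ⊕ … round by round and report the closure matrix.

D(0):
  [0, -15, -6, -4, -14]
  [-12, 0, -1, -∞, -8]
  [-3, -18, 0, -7, -9]
  [-∞, -12, -2, 0, -2]
  [-∞, -19, -6, -9, 0]
D(1):
  [0, -15, -6, -4, -14]
  [-12, 0, -1, -16, -8]
  [-3, -18, 0, -7, -9]
  [-∞, -12, -2, 0, -2]
  [-∞, -19, -6, -9, 0]
D(2):
  [0, -15, -6, -4, -14]
  [-12, 0, -1, -16, -8]
  [-3, -18, 0, -7, -9]
  [-24, -12, -2, 0, -2]
  [-31, -19, -6, -9, 0]
D(3):
  [0, -15, -6, -4, -14]
  [-4, 0, -1, -8, -8]
  [-3, -18, 0, -7, -9]
  [-5, -12, -2, 0, -2]
  [-9, -19, -6, -9, 0]
D(4):
  [0, -15, -6, -4, -6]
  [-4, 0, -1, -8, -8]
  [-3, -18, 0, -7, -9]
  [-5, -12, -2, 0, -2]
  [-9, -19, -6, -9, 0]
D(5):
  [0, -15, -6, -4, -6]
  [-4, 0, -1, -8, -8]
  [-3, -18, 0, -7, -9]
  [-5, -12, -2, 0, -2]
  [-9, -19, -6, -9, 0]
Answer: C* = [[0, -15, -6, -4, -6], [-4, 0, -1, -8, -8], [-3, -18, 0, -7, -9], [-5, -12, -2, 0, -2], [-9, -19, -6, -9, 0]]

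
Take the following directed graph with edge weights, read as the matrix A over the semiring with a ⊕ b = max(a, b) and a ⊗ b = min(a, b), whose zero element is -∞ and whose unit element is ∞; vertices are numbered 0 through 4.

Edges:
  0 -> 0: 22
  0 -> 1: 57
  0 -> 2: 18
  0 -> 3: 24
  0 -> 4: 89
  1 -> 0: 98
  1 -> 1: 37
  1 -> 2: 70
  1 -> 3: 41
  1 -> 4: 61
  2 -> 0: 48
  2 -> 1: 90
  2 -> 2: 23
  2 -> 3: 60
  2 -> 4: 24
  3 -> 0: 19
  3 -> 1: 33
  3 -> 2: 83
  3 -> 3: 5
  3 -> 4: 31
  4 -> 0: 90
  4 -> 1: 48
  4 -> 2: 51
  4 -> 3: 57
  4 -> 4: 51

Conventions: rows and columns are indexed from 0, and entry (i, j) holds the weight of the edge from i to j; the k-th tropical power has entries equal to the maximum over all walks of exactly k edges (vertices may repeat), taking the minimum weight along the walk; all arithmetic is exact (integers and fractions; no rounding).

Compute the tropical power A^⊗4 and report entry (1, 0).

A^⊗2:
  [89, 48, 57, 57, 57]
  [61, 70, 51, 60, 89]
  [90, 48, 70, 41, 61]
  [48, 83, 33, 60, 33]
  [51, 57, 57, 51, 89]
A^⊗3:
  [57, 57, 57, 57, 89]
  [89, 57, 70, 57, 61]
  [61, 70, 51, 60, 89]
  [83, 48, 70, 41, 61]
  [89, 57, 57, 57, 57]
A^⊗4:
  [89, 57, 57, 57, 57]
  [61, 70, 57, 60, 89]
  [89, 57, 70, 57, 61]
  [61, 70, 51, 60, 83]
  [57, 57, 57, 57, 89]
Key observation: the optimum is the walk 1->2->1->4->0, with weight 70 min 90 min 61 min 90 = 61.
Optimal value attained by: walk 1->2->1->4->0.
Answer: (A^⊗4)[1][0] = 61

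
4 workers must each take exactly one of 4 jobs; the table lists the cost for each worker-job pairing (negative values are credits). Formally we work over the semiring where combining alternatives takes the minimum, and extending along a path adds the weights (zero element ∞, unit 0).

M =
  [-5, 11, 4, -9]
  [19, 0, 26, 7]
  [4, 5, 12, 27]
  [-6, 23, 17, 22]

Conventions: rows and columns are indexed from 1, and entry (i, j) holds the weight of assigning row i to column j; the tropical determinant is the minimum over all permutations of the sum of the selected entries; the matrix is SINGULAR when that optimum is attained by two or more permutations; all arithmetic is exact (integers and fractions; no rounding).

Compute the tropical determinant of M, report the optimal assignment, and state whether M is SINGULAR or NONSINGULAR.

σ = (1, 2, 3, 4): (-5) + 0 + 12 + 22 = 29
σ = (1, 2, 4, 3): (-5) + 0 + 27 + 17 = 39
σ = (1, 3, 2, 4): (-5) + 26 + 5 + 22 = 48
σ = (1, 3, 4, 2): (-5) + 26 + 27 + 23 = 71
σ = (1, 4, 2, 3): (-5) + 7 + 5 + 17 = 24
σ = (1, 4, 3, 2): (-5) + 7 + 12 + 23 = 37
σ = (2, 1, 3, 4): 11 + 19 + 12 + 22 = 64
σ = (2, 1, 4, 3): 11 + 19 + 27 + 17 = 74
σ = (2, 3, 1, 4): 11 + 26 + 4 + 22 = 63
σ = (2, 3, 4, 1): 11 + 26 + 27 + (-6) = 58
σ = (2, 4, 1, 3): 11 + 7 + 4 + 17 = 39
σ = (2, 4, 3, 1): 11 + 7 + 12 + (-6) = 24
σ = (3, 1, 2, 4): 4 + 19 + 5 + 22 = 50
σ = (3, 1, 4, 2): 4 + 19 + 27 + 23 = 73
σ = (3, 2, 1, 4): 4 + 0 + 4 + 22 = 30
σ = (3, 2, 4, 1): 4 + 0 + 27 + (-6) = 25
σ = (3, 4, 1, 2): 4 + 7 + 4 + 23 = 38
σ = (3, 4, 2, 1): 4 + 7 + 5 + (-6) = 10
σ = (4, 1, 2, 3): (-9) + 19 + 5 + 17 = 32
σ = (4, 1, 3, 2): (-9) + 19 + 12 + 23 = 45
σ = (4, 2, 1, 3): (-9) + 0 + 4 + 17 = 12
σ = (4, 2, 3, 1): (-9) + 0 + 12 + (-6) = -3
σ = (4, 3, 1, 2): (-9) + 26 + 4 + 23 = 44
σ = (4, 3, 2, 1): (-9) + 26 + 5 + (-6) = 16
Optimal value attained by: σ = (4, 2, 3, 1).
Answer: det⊕(M) = -3; verdict: NONSINGULAR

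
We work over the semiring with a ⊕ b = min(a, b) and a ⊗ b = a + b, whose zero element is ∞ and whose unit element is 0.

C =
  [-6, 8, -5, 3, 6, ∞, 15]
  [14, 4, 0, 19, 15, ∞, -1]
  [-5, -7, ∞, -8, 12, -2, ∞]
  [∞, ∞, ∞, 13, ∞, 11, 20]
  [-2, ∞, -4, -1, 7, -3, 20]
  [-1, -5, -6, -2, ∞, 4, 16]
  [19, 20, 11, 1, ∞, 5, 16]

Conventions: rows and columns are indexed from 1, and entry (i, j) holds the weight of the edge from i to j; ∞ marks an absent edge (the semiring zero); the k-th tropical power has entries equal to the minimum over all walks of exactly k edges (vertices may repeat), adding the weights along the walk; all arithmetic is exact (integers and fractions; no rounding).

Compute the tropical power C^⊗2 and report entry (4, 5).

C^⊗2:
  [-12, -12, -11, -13, 0, -7, 7]
  [-5, -7, 4, -8, 12, -2, 3]
  [-11, -7, -10, -4, 1, 2, -8]
  [10, 6, 5, 9, ∞, 15, 27]
  [-9, -11, -9, -12, 4, -6, 13]
  [-11, -13, -6, -14, 5, -8, -6]
  [4, 0, -1, 3, 23, 9, 19]
Key observation: no walk of exactly 2 edges connects these vertices, so the entry is the semiring zero.
Answer: (C^⊗2)[4][5] = ∞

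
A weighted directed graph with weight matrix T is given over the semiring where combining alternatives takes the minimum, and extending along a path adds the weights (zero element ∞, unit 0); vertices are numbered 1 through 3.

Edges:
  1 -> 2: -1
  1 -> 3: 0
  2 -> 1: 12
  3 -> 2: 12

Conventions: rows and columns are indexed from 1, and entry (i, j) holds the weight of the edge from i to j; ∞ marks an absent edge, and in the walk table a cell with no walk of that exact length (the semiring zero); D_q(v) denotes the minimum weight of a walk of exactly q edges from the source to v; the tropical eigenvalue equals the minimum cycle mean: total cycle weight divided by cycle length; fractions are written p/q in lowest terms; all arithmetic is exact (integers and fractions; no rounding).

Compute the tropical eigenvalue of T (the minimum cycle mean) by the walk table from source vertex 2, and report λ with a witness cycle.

q=0: [∞, 0, ∞]
q=1: [12, ∞, ∞]
q=2: [∞, 11, 12]
q=3: [23, 24, ∞]
Optimal cycle mean attained by: cycle 1->2->1, total (-1) + 12, length 2.
Answer: λ = 11/2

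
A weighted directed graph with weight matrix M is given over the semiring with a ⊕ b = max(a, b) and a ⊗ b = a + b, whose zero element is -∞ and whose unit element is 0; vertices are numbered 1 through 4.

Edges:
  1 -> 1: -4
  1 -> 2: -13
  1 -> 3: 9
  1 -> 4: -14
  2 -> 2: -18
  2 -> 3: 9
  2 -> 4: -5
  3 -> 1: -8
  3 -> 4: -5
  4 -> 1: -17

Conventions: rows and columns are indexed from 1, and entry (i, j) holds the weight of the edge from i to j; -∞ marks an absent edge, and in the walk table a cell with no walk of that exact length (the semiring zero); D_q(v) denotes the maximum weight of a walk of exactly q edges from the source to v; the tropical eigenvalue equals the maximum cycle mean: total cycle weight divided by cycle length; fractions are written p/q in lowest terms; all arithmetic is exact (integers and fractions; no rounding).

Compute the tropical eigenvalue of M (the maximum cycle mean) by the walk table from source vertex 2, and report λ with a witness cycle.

q=0: [-∞, 0, -∞, -∞]
q=1: [-∞, -18, 9, -5]
q=2: [1, -36, -9, 4]
q=3: [-3, -12, 10, -13]
q=4: [2, -16, 6, 5]
Optimal cycle mean attained by: cycle 1->3->1, total 9 + (-8), length 2.
Answer: λ = 1/2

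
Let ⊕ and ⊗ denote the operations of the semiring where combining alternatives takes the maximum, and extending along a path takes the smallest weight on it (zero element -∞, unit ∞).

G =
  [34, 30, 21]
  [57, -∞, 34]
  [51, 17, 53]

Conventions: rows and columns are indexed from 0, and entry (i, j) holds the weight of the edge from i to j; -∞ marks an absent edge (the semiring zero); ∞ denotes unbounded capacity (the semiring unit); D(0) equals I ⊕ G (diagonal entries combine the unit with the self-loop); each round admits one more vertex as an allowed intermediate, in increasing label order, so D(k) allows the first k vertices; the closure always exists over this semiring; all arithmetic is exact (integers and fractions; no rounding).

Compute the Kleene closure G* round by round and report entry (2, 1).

D(0):
  [∞, 30, 21]
  [57, ∞, 34]
  [51, 17, ∞]
D(1):
  [∞, 30, 21]
  [57, ∞, 34]
  [51, 30, ∞]
D(2):
  [∞, 30, 30]
  [57, ∞, 34]
  [51, 30, ∞]
D(3):
  [∞, 30, 30]
  [57, ∞, 34]
  [51, 30, ∞]
Answer: G*[2][1] = 30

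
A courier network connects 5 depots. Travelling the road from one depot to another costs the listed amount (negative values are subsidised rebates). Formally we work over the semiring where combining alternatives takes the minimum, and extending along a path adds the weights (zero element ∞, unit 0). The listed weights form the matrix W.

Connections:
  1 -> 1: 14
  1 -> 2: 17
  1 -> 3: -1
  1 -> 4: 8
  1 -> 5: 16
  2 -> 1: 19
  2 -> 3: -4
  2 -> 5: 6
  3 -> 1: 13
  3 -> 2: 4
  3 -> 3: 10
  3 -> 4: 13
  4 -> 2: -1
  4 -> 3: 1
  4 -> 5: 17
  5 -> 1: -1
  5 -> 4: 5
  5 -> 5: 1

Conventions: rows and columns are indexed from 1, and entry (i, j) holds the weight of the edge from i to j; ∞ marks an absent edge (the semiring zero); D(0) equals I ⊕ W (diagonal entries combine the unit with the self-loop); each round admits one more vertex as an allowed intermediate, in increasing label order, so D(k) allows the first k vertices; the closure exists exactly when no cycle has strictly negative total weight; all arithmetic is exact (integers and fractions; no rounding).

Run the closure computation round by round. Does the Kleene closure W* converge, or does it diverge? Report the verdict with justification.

D(0):
  [0, 17, -1, 8, 16]
  [19, 0, -4, ∞, 6]
  [13, 4, 0, 13, ∞]
  [∞, -1, 1, 0, 17]
  [-1, ∞, ∞, 5, 0]
D(1):
  [0, 17, -1, 8, 16]
  [19, 0, -4, 27, 6]
  [13, 4, 0, 13, 29]
  [∞, -1, 1, 0, 17]
  [-1, 16, -2, 5, 0]
D(2):
  [0, 17, -1, 8, 16]
  [19, 0, -4, 27, 6]
  [13, 4, 0, 13, 10]
  [18, -1, -5, 0, 5]
  [-1, 16, -2, 5, 0]
D(3):
  [0, 3, -1, 8, 9]
  [9, 0, -4, 9, 6]
  [13, 4, 0, 13, 10]
  [8, -1, -5, 0, 5]
  [-1, 2, -2, 5, 0]
D(4):
  [0, 3, -1, 8, 9]
  [9, 0, -4, 9, 6]
  [13, 4, 0, 13, 10]
  [8, -1, -5, 0, 5]
  [-1, 2, -2, 5, 0]
D(5):
  [0, 3, -1, 8, 9]
  [5, 0, -4, 9, 6]
  [9, 4, 0, 13, 10]
  [4, -1, -5, 0, 5]
  [-1, 2, -2, 5, 0]
Key observation: every diagonal entry stays at the unit through all rounds, so no improving cycle exists.
Answer: CONVERGES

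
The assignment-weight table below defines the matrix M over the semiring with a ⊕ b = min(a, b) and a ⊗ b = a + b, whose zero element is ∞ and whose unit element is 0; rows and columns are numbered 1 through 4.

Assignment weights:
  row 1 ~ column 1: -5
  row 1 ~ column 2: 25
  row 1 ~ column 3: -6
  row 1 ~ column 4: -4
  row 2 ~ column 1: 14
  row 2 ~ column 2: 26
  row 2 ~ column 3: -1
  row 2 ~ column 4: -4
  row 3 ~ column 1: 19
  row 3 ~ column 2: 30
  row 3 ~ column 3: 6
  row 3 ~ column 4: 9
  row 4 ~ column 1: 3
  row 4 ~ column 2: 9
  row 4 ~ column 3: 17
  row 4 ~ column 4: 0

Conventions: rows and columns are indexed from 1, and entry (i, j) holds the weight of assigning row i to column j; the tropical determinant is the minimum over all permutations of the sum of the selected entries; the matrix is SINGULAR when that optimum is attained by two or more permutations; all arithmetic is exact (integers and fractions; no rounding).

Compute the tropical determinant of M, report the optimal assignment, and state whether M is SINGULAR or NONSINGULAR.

σ = (1, 2, 3, 4): (-5) + 26 + 6 + 0 = 27
σ = (1, 2, 4, 3): (-5) + 26 + 9 + 17 = 47
σ = (1, 3, 2, 4): (-5) + (-1) + 30 + 0 = 24
σ = (1, 3, 4, 2): (-5) + (-1) + 9 + 9 = 12
σ = (1, 4, 2, 3): (-5) + (-4) + 30 + 17 = 38
σ = (1, 4, 3, 2): (-5) + (-4) + 6 + 9 = 6
σ = (2, 1, 3, 4): 25 + 14 + 6 + 0 = 45
σ = (2, 1, 4, 3): 25 + 14 + 9 + 17 = 65
σ = (2, 3, 1, 4): 25 + (-1) + 19 + 0 = 43
σ = (2, 3, 4, 1): 25 + (-1) + 9 + 3 = 36
σ = (2, 4, 1, 3): 25 + (-4) + 19 + 17 = 57
σ = (2, 4, 3, 1): 25 + (-4) + 6 + 3 = 30
σ = (3, 1, 2, 4): (-6) + 14 + 30 + 0 = 38
σ = (3, 1, 4, 2): (-6) + 14 + 9 + 9 = 26
σ = (3, 2, 1, 4): (-6) + 26 + 19 + 0 = 39
σ = (3, 2, 4, 1): (-6) + 26 + 9 + 3 = 32
σ = (3, 4, 1, 2): (-6) + (-4) + 19 + 9 = 18
σ = (3, 4, 2, 1): (-6) + (-4) + 30 + 3 = 23
σ = (4, 1, 2, 3): (-4) + 14 + 30 + 17 = 57
σ = (4, 1, 3, 2): (-4) + 14 + 6 + 9 = 25
σ = (4, 2, 1, 3): (-4) + 26 + 19 + 17 = 58
σ = (4, 2, 3, 1): (-4) + 26 + 6 + 3 = 31
σ = (4, 3, 1, 2): (-4) + (-1) + 19 + 9 = 23
σ = (4, 3, 2, 1): (-4) + (-1) + 30 + 3 = 28
Optimal value attained by: σ = (1, 4, 3, 2).
Answer: det⊕(M) = 6; verdict: NONSINGULAR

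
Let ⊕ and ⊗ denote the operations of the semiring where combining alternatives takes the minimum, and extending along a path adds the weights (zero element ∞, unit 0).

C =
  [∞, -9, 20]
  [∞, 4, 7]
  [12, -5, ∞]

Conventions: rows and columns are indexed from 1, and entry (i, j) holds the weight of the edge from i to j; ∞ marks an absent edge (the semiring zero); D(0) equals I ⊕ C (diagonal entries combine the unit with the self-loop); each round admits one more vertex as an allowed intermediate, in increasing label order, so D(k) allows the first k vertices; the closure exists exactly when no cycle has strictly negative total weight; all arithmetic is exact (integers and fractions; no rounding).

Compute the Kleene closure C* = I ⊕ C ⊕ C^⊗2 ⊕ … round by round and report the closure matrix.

D(0):
  [0, -9, 20]
  [∞, 0, 7]
  [12, -5, 0]
D(1):
  [0, -9, 20]
  [∞, 0, 7]
  [12, -5, 0]
D(2):
  [0, -9, -2]
  [∞, 0, 7]
  [12, -5, 0]
D(3):
  [0, -9, -2]
  [19, 0, 7]
  [12, -5, 0]
Answer: C* = [[0, -9, -2], [19, 0, 7], [12, -5, 0]]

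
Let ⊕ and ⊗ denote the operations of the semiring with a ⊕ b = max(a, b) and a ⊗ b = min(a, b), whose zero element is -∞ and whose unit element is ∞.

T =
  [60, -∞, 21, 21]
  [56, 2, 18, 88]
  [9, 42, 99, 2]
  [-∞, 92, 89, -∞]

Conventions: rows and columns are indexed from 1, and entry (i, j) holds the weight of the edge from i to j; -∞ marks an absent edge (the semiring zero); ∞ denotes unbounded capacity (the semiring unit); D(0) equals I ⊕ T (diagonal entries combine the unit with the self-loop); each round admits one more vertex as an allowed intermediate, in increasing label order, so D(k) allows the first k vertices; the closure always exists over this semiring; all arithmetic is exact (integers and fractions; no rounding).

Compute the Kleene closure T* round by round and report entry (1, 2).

D(0):
  [∞, -∞, 21, 21]
  [56, ∞, 18, 88]
  [9, 42, ∞, 2]
  [-∞, 92, 89, ∞]
D(1):
  [∞, -∞, 21, 21]
  [56, ∞, 21, 88]
  [9, 42, ∞, 9]
  [-∞, 92, 89, ∞]
D(2):
  [∞, -∞, 21, 21]
  [56, ∞, 21, 88]
  [42, 42, ∞, 42]
  [56, 92, 89, ∞]
D(3):
  [∞, 21, 21, 21]
  [56, ∞, 21, 88]
  [42, 42, ∞, 42]
  [56, 92, 89, ∞]
D(4):
  [∞, 21, 21, 21]
  [56, ∞, 88, 88]
  [42, 42, ∞, 42]
  [56, 92, 89, ∞]
Answer: T*[1][2] = 21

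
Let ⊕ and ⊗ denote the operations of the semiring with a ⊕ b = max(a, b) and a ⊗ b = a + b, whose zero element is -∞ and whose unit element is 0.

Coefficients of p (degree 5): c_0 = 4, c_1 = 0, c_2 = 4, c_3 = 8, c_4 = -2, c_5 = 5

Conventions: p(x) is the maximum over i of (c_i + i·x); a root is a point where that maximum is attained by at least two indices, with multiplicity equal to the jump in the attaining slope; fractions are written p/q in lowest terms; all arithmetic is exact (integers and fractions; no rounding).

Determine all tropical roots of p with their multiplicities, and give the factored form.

hull edge (i=0, c=4) to (i=3, c=8): slope 4/3, span 3
hull edge (i=3, c=8) to (i=5, c=5): slope -3/2, span 2
Factored form: p(x) = 5 ⊗ (x ⊕ (-4/3)) ⊗ (x ⊕ (-4/3)) ⊗ (x ⊕ (-4/3)) ⊗ (x ⊕ 3/2) ⊗ (x ⊕ 3/2)
Answer: roots = -4/3 (mult 3), 3/2 (mult 2)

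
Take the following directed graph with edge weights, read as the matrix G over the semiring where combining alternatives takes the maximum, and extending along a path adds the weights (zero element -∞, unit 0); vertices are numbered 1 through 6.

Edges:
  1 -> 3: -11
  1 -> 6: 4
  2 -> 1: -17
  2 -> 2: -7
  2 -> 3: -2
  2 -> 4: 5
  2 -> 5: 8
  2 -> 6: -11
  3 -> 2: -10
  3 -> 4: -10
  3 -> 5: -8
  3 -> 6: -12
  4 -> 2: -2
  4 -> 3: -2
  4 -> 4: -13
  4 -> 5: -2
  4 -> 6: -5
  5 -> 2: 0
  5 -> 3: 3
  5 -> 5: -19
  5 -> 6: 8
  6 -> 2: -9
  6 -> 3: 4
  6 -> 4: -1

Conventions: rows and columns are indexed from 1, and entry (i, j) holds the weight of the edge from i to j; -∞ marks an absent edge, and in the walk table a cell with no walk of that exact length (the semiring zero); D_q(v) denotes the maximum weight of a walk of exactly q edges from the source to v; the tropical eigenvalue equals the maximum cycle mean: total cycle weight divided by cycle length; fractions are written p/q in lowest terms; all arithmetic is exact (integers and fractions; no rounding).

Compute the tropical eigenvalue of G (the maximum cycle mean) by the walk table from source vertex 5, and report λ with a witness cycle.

q=0: [-∞, -∞, -∞, -∞, 0, -∞]
q=1: [-∞, 0, 3, -∞, -19, 8]
q=2: [-17, -1, 12, 7, 8, -9]
q=3: [-18, 8, 11, 4, 7, 16]
q=4: [-9, 7, 20, 15, 16, 15]
q=5: [-10, 16, 19, 14, 15, 24]
q=6: [-1, 15, 28, 23, 24, 23]
Optimal cycle mean attained by: cycle 2->5->2, total 8 + 0, length 2.
Answer: λ = 4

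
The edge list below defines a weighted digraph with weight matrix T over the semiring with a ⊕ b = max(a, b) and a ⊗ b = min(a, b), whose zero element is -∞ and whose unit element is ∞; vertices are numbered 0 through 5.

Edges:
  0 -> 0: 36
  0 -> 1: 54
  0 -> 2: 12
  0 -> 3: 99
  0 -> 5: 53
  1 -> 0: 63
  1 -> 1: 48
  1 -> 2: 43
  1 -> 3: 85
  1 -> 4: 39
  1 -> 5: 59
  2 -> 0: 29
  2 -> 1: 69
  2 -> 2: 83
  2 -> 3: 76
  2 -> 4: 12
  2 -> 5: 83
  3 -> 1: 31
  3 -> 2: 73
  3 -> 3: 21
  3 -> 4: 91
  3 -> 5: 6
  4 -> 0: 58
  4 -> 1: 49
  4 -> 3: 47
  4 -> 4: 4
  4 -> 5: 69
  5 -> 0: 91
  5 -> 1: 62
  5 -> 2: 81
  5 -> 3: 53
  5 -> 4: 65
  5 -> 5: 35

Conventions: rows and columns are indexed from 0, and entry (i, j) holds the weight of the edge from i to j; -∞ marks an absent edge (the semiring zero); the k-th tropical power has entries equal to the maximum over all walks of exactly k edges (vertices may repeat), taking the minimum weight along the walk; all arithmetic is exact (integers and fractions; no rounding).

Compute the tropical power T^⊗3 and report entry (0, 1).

T^⊗2:
  [54, 53, 73, 54, 91, 54]
  [59, 59, 73, 63, 85, 53]
  [83, 69, 83, 76, 76, 83]
  [58, 69, 73, 73, 31, 73]
  [69, 62, 69, 58, 65, 53]
  [62, 69, 81, 91, 53, 81]
T^⊗3:
  [58, 69, 73, 73, 54, 73]
  [59, 69, 73, 73, 63, 73]
  [83, 69, 83, 83, 76, 83]
  [73, 69, 73, 73, 73, 73]
  [62, 69, 69, 69, 58, 69]
  [81, 69, 81, 76, 91, 81]
Key observation: the optimum is the walk 0->3->2->1, with weight 99 min 73 min 69 = 69.
Optimal value attained by: walk 0->3->2->1.
Answer: (T^⊗3)[0][1] = 69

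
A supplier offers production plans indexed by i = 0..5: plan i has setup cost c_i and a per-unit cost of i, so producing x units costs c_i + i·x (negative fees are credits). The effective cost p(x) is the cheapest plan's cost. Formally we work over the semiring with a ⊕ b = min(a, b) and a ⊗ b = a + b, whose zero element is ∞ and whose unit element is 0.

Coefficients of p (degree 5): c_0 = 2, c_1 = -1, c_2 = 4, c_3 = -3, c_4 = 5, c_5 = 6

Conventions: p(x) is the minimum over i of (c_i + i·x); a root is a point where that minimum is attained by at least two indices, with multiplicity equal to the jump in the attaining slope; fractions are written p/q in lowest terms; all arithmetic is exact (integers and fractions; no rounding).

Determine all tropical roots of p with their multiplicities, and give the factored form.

hull edge (i=0, c=2) to (i=1, c=-1): slope -3, span 1
hull edge (i=1, c=-1) to (i=3, c=-3): slope -1, span 2
hull edge (i=3, c=-3) to (i=5, c=6): slope 9/2, span 2
Factored form: p(x) = 6 ⊗ (x ⊕ (-9/2)) ⊗ (x ⊕ (-9/2)) ⊗ (x ⊕ 1) ⊗ (x ⊕ 1) ⊗ (x ⊕ 3)
Answer: roots = -9/2 (mult 2), 1 (mult 2), 3 (mult 1)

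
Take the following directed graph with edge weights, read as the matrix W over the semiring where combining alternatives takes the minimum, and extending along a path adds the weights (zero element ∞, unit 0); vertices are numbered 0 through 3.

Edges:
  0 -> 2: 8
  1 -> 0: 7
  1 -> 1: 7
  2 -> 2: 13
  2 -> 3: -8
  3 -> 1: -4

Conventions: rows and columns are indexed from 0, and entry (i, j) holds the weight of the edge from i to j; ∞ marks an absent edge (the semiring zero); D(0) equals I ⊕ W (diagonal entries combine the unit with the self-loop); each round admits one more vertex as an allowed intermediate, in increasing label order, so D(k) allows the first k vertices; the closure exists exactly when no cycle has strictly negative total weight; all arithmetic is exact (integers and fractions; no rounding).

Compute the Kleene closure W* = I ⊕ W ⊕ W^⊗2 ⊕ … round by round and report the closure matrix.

D(0):
  [0, ∞, 8, ∞]
  [7, 0, ∞, ∞]
  [∞, ∞, 0, -8]
  [∞, -4, ∞, 0]
D(1):
  [0, ∞, 8, ∞]
  [7, 0, 15, ∞]
  [∞, ∞, 0, -8]
  [∞, -4, ∞, 0]
D(2):
  [0, ∞, 8, ∞]
  [7, 0, 15, ∞]
  [∞, ∞, 0, -8]
  [3, -4, 11, 0]
D(3):
  [0, ∞, 8, 0]
  [7, 0, 15, 7]
  [∞, ∞, 0, -8]
  [3, -4, 11, 0]
D(4):
  [0, -4, 8, 0]
  [7, 0, 15, 7]
  [-5, -12, 0, -8]
  [3, -4, 11, 0]
Answer: W* = [[0, -4, 8, 0], [7, 0, 15, 7], [-5, -12, 0, -8], [3, -4, 11, 0]]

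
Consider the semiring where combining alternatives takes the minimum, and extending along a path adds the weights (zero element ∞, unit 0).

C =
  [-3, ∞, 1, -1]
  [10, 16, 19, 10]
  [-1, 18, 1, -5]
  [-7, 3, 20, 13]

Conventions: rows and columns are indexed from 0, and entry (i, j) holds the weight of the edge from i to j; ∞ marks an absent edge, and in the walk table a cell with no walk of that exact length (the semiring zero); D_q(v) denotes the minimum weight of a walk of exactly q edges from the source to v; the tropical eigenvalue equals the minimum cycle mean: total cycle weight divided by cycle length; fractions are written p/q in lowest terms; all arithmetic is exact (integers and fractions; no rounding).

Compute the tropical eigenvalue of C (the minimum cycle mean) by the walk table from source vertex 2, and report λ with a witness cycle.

q=0: [∞, ∞, 0, ∞]
q=1: [-1, 18, 1, -5]
q=2: [-12, -2, 0, -4]
q=3: [-15, -1, -11, -13]
q=4: [-20, -10, -14, -16]
Optimal cycle mean attained by: cycle 0->3->0, total (-1) + (-7), length 2.
Answer: λ = -4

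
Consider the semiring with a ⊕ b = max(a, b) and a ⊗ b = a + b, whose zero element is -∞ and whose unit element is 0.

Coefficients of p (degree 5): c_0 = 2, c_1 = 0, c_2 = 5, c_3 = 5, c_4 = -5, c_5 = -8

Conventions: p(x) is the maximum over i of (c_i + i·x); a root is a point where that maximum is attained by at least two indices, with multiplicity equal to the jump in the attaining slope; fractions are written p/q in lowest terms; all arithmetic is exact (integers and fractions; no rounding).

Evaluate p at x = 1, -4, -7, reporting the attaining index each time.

p(1) = max(2+0·1=2, 0+1·1=1, 5+2·1=7, 5+3·1=8, -5+4·1=-1, -8+5·1=-3) = 8 (attained by i=3)
p(-4) = max(2+0·(-4)=2, 0+1·(-4)=-4, 5+2·(-4)=-3, 5+3·(-4)=-7, -5+4·(-4)=-21, -8+5·(-4)=-28) = 2 (attained by i=0)
p(-7) = max(2+0·(-7)=2, 0+1·(-7)=-7, 5+2·(-7)=-9, 5+3·(-7)=-16, -5+4·(-7)=-33, -8+5·(-7)=-43) = 2 (attained by i=0)
Answer: p(1) = 8; p(-4) = 2; p(-7) = 2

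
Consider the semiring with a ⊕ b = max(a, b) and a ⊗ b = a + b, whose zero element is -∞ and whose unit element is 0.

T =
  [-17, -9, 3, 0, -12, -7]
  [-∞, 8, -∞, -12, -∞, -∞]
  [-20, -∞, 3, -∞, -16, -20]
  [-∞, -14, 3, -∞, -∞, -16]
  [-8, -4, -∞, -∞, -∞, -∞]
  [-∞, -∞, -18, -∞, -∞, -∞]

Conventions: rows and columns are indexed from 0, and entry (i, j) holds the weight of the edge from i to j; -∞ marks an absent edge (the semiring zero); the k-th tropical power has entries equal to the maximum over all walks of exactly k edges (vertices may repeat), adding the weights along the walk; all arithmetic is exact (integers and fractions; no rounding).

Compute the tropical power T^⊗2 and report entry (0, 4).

T^⊗2:
  [-17, -1, 6, -17, -13, -16]
  [-∞, 16, -9, -4, -∞, -28]
  [-17, -20, 6, -20, -13, -17]
  [-17, -6, 6, -26, -13, -17]
  [-25, 4, -5, -8, -20, -15]
  [-38, -∞, -15, -∞, -34, -38]
Key observation: the optimum is the walk 0->2->4, with weight 3 + (-16) = -13.
Optimal value attained by: walk 0->2->4.
Answer: (T^⊗2)[0][4] = -13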